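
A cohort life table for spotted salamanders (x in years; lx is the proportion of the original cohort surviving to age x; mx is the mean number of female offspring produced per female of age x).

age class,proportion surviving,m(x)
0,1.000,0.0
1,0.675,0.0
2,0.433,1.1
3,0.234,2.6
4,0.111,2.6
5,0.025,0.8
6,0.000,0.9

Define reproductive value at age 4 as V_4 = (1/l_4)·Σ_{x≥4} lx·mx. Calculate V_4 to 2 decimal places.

2.78

lx·mx for x ≥ 4: 0.2886, 0.02, 0 → sum = 0.3086
V_4 = 0.3086 / l_4 = 0.3086 / 0.111 = 2.78018… → 2.78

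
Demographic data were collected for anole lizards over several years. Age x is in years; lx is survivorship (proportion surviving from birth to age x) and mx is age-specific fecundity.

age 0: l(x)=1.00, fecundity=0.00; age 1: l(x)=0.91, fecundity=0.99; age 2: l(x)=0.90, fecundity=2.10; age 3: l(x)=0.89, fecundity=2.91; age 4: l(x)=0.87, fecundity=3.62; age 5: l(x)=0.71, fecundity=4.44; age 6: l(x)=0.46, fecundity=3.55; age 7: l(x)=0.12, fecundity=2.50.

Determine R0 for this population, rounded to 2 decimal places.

13.62

lx·mx by age: 0, 0.9009, 1.89, 2.5899, 3.1494, 3.1524, 1.633, 0.3
R0 = Σ lx·mx = 13.6156 → 13.62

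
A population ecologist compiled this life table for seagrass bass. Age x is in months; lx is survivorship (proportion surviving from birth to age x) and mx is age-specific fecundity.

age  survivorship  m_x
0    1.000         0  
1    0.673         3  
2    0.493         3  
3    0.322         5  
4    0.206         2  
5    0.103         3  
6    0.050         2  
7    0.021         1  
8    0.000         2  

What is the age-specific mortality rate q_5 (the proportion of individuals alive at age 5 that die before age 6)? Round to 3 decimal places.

q_5 = (l_5 − l_6) / l_5 = (0.103 − 0.05) / 0.103
     = 0.053 / 0.103 = 0.514563… → 0.515

0.515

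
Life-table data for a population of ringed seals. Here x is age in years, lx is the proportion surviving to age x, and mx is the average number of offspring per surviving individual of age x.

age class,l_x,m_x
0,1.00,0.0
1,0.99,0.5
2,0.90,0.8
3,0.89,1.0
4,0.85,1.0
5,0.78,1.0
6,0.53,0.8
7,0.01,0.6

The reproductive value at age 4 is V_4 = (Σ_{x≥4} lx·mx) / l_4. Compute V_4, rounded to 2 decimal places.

lx·mx for x ≥ 4: 0.85, 0.78, 0.424, 0.006 → sum = 2.06
V_4 = 2.06 / l_4 = 2.06 / 0.85 = 2.423529… → 2.42

2.42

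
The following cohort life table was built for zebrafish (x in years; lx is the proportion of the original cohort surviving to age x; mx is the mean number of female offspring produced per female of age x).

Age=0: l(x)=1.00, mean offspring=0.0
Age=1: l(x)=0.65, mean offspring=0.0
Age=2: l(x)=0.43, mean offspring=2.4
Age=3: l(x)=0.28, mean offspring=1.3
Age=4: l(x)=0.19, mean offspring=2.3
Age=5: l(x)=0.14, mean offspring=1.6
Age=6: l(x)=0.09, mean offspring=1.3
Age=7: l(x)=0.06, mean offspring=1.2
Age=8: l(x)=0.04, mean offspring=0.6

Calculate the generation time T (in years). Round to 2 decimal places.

3.27

lx·mx: 0, 0, 1.032, 0.364, 0.437, 0.224, 0.117, 0.072, 0.024 → R0 = 2.27
x·lx·mx: 0, 0, 2.064, 1.092, 1.748, 1.12, 0.702, 0.504, 0.192 → Σ = 7.422
T = 7.422 / 2.27 = 3.269604… → 3.27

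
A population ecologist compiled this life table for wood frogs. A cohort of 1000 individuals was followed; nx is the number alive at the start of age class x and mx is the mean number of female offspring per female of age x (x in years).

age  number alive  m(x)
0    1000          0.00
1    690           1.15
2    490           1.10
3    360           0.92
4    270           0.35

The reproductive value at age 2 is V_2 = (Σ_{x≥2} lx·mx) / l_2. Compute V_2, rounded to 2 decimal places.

lx = nx/n0 = nx/1000: 1, 0.69, 0.49, 0.36, 0.27
lx·mx for x ≥ 2: 0.539, 0.3312, 0.0945 → sum = 0.9647
V_2 = 0.9647 / l_2 = 0.9647 / 0.49 = 1.968776… → 1.97

1.97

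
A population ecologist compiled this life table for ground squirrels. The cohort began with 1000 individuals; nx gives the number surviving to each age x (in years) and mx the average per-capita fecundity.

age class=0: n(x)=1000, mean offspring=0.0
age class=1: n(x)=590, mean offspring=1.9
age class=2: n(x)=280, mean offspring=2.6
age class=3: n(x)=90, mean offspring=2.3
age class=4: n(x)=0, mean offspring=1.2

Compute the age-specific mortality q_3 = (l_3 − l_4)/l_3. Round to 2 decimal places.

lx = nx/n0 = nx/1000: 1, 0.59, 0.28, 0.09, 0
q_3 = (l_3 − l_4) / l_3 = (0.09 − 0) / 0.09
     = 0.09 / 0.09 = 1 → 1.00

1.00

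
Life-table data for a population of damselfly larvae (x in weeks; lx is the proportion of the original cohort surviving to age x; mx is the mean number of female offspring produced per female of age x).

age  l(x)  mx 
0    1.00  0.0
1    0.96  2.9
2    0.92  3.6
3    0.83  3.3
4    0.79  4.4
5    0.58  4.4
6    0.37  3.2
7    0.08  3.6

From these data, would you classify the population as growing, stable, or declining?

growing

R0 = Σ lx·mx = 0 + 2.784 + 3.312 + 2.739 + 3.476 + 2.552 + 1.184 + 0.288 = 16.335
R0 > 1, so the population is growing.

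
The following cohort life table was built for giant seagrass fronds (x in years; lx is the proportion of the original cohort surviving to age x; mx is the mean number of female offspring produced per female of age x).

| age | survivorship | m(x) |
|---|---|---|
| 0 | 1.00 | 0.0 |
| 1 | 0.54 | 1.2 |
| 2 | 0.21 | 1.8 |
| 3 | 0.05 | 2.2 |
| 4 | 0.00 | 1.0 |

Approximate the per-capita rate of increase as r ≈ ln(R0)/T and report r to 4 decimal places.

0.0835

R0 = Σ lx·mx = 0 + 0.648 + 0.378 + 0.11 + 0 = 1.136
Σ x·lx·mx = 1.734; T = 1.734/1.136 = 1.52641…
r ≈ ln(R0)/T = ln(1.136)/1.52641… = 0.083538… → 0.0835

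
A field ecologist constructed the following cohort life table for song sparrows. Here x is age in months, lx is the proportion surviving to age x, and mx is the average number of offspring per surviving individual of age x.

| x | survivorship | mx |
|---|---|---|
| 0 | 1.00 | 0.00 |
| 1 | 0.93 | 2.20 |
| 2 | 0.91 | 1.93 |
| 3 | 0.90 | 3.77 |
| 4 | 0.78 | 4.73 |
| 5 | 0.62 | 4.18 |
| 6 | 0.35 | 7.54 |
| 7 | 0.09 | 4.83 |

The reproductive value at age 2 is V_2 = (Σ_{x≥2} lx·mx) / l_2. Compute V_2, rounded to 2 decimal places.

15.94

lx·mx for x ≥ 2: 1.7563, 3.393, 3.6894, 2.5916, 2.639, 0.4347 → sum = 14.504
V_2 = 14.504 / l_2 = 14.504 / 0.91 = 15.938462… → 15.94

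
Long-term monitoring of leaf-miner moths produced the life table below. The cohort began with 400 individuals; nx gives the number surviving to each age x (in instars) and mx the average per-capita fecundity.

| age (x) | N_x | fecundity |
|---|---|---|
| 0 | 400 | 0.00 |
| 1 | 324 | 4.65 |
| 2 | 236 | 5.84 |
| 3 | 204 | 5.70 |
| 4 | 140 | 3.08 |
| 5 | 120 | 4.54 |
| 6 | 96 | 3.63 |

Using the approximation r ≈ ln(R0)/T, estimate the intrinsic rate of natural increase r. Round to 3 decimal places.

0.976

lx = nx/n0 = nx/400: 1, 0.81, 0.59, 0.51, 0.35, 0.3, 0.24
R0 = Σ lx·mx = 0 + 3.7665 + 3.4456 + 2.907 + 1.078 + 1.362 + 0.8712 = 13.4303
Σ x·lx·mx = 35.7279; T = 35.7279/13.4303 = 2.66025…
r ≈ ln(R0)/T = ln(13.4303)/2.66025… = 0.97642… → 0.976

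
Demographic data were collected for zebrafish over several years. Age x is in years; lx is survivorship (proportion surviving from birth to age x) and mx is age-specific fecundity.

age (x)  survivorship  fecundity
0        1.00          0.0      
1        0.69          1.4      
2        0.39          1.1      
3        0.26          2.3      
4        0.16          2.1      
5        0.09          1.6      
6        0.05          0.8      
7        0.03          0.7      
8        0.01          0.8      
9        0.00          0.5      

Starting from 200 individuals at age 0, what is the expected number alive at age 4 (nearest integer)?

Expected survivors = N0 · l_4 = 200 × 0.16 = 32 → 32

32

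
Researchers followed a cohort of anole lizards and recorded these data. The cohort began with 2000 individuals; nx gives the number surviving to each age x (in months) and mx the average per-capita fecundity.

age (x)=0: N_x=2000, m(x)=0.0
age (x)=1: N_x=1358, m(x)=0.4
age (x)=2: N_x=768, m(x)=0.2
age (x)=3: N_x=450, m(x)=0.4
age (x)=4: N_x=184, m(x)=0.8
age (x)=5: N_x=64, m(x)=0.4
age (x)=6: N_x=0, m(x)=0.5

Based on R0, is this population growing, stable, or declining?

declining

lx = nx/n0 = nx/2000: 1, 0.679, 0.384, 0.225, 0.092, 0.032, 0
R0 = Σ lx·mx = 0 + 0.2716 + 0.0768 + 0.09 + 0.0736 + 0.0128 + 0 = 0.5248
R0 < 1, so the population is declining.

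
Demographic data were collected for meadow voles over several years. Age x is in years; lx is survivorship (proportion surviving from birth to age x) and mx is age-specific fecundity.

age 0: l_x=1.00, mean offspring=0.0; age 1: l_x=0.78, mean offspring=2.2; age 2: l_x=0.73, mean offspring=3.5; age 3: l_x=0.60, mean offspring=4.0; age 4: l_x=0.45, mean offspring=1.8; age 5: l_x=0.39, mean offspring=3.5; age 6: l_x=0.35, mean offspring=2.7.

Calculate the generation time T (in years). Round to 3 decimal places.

lx·mx: 0, 1.716, 2.555, 2.4, 0.81, 1.365, 0.945 → R0 = 9.791
x·lx·mx: 0, 1.716, 5.11, 7.2, 3.24, 6.825, 5.67 → Σ = 29.761
T = 29.761 / 9.791 = 3.039628… → 3.040

3.040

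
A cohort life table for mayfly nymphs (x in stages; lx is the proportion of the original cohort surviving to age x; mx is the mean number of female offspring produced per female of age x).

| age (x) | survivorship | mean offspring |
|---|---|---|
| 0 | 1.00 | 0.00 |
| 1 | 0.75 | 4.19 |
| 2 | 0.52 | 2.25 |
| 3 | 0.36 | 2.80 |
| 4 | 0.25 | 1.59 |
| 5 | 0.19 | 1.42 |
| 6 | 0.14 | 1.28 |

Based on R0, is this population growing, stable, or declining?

growing

R0 = Σ lx·mx = 0 + 3.1425 + 1.17 + 1.008 + 0.3975 + 0.2698 + 0.1792 = 6.167
R0 > 1, so the population is growing.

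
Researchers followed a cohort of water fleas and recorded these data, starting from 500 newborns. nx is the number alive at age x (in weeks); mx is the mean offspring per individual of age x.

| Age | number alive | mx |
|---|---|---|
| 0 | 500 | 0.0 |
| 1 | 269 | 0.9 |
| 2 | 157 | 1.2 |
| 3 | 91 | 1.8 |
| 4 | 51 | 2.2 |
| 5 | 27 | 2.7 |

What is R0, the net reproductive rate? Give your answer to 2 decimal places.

1.56

lx = nx/n0 = nx/500: 1, 0.538, 0.314, 0.182, 0.102, 0.054
lx·mx by age: 0, 0.4842, 0.3768, 0.3276, 0.2244, 0.1458
R0 = Σ lx·mx = 1.5588 → 1.56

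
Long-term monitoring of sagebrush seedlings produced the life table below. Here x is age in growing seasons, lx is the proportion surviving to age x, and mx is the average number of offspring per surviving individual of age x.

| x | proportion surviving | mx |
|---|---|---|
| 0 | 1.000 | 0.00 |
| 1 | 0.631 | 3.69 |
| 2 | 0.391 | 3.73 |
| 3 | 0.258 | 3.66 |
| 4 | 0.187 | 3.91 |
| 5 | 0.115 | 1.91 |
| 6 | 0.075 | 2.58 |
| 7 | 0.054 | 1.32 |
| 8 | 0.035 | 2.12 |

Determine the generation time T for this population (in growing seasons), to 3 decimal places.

2.384

lx·mx: 0, 2.32839, 1.45843, 0.94428, 0.73117, 0.21965, 0.1935, 0.07128, 0.0742 → R0 = 6.0209
x·lx·mx: 0, 2.32839, 2.91686, 2.83284, 2.92468, 1.09825, 1.161, 0.49896, 0.5936 → Σ = 14.35458
T = 14.35458 / 6.0209 = 2.384125… → 2.384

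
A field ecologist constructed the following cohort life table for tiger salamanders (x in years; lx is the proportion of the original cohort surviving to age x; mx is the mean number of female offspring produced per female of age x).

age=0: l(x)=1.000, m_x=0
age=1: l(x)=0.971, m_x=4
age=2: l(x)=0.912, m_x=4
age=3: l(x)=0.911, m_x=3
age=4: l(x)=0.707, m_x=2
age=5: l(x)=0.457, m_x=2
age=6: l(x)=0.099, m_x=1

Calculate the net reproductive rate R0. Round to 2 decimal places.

lx·mx by age: 0, 3.884, 3.648, 2.733, 1.414, 0.914, 0.099
R0 = Σ lx·mx = 12.692 → 12.69

12.69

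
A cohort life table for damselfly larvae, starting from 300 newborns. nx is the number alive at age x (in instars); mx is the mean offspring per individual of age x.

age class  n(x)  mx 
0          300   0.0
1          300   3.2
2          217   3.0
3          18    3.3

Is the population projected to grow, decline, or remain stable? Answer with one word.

lx = nx/n0 = nx/300: 1, 1, 0.72333…, 0.06
R0 = Σ lx·mx = 0 + 3.2 + 2.17… + 0.198 = 5.568…
R0 > 1, so the population is growing.

growing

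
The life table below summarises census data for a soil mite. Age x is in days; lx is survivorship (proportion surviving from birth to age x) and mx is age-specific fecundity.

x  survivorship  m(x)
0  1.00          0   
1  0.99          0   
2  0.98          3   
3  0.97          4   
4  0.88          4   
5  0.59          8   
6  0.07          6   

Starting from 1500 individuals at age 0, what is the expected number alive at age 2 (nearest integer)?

1470

Expected survivors = N0 · l_2 = 1500 × 0.98 = 1470 → 1470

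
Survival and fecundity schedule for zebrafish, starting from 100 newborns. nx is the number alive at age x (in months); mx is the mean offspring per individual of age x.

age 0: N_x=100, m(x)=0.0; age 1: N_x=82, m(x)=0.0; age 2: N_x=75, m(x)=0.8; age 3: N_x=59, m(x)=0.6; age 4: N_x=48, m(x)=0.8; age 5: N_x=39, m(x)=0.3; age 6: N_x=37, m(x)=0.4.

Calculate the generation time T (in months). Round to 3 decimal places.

lx = nx/n0 = nx/100: 1, 0.82, 0.75, 0.59, 0.48, 0.39, 0.37
lx·mx: 0, 0, 0.6, 0.354, 0.384, 0.117, 0.148 → R0 = 1.603
x·lx·mx: 0, 0, 1.2, 1.062, 1.536, 0.585, 0.888 → Σ = 5.271
T = 5.271 / 1.603 = 3.28821… → 3.288

3.288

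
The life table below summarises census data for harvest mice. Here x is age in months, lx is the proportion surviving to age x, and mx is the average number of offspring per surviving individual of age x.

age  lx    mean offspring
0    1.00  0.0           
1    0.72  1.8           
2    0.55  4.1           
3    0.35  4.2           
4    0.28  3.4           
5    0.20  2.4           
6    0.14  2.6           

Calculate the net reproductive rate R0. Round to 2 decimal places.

lx·mx by age: 0, 1.296, 2.255, 1.47, 0.952, 0.48, 0.364
R0 = Σ lx·mx = 6.817 → 6.82

6.82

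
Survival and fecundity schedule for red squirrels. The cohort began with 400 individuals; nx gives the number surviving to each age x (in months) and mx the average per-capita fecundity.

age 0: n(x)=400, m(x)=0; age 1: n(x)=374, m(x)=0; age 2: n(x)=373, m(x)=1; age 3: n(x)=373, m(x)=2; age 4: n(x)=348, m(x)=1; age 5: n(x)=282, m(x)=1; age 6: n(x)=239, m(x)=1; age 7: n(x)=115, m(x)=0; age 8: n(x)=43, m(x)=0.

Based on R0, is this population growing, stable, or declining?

lx = nx/n0 = nx/400: 1, 0.935, 0.9325, 0.9325, 0.87, 0.705, 0.5975, 0.2875, 0.1075
R0 = Σ lx·mx = 0 + 0 + 0.9325 + 1.865 + 0.87 + 0.705 + 0.5975 + 0 + 0 = 4.97
R0 > 1, so the population is growing.

growing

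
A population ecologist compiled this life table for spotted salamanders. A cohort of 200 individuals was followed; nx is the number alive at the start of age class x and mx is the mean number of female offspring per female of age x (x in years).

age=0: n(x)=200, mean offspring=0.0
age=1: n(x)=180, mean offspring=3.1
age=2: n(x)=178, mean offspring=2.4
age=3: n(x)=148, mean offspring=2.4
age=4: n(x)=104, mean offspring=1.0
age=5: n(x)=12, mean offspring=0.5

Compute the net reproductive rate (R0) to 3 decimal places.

lx = nx/n0 = nx/200: 1, 0.9, 0.89, 0.74, 0.52, 0.06
lx·mx by age: 0, 2.79, 2.136, 1.776, 0.52, 0.03
R0 = Σ lx·mx = 7.252 → 7.252

7.252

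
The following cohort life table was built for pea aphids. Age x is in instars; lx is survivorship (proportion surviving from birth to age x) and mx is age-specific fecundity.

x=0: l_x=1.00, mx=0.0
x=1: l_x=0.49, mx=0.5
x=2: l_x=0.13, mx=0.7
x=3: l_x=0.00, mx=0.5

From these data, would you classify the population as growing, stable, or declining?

R0 = Σ lx·mx = 0 + 0.245 + 0.091 + 0 = 0.336
R0 < 1, so the population is declining.

declining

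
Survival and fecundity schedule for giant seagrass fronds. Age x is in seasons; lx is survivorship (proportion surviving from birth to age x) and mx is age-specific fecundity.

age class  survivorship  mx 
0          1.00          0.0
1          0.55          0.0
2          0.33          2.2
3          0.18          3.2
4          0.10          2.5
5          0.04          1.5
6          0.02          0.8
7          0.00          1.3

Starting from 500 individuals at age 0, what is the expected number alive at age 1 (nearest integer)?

Expected survivors = N0 · l_1 = 500 × 0.55 = 275 → 275

275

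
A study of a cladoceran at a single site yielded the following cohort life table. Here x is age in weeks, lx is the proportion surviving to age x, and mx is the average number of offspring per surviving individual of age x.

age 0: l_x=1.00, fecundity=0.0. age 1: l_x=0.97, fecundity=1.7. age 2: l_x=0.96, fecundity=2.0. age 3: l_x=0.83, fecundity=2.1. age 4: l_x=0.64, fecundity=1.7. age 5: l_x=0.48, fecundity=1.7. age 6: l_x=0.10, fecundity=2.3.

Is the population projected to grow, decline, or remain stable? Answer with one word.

R0 = Σ lx·mx = 0 + 1.649 + 1.92 + 1.743 + 1.088 + 0.816 + 0.23 = 7.446
R0 > 1, so the population is growing.

growing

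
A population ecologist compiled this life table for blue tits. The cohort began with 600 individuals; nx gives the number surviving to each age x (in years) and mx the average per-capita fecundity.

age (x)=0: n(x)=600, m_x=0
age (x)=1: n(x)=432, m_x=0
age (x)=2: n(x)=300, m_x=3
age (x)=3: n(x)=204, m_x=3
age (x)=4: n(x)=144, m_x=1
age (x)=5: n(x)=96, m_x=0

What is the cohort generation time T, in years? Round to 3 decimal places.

lx = nx/n0 = nx/600: 1, 0.72, 0.5, 0.34, 0.24, 0.16
lx·mx: 0, 0, 1.5, 1.02, 0.24, 0 → R0 = 2.76
x·lx·mx: 0, 0, 3, 3.06, 0.96, 0 → Σ = 7.02
T = 7.02 / 2.76 = 2.543478… → 2.543

2.543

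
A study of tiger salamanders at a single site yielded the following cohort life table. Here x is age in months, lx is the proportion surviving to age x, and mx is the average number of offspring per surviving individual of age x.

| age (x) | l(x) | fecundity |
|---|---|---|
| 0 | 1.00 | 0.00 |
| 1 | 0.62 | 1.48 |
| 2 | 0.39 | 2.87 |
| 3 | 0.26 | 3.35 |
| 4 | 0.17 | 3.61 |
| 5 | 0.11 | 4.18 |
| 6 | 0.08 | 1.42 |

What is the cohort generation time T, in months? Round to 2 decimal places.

2.74

lx·mx: 0, 0.9176, 1.1193, 0.871, 0.6137, 0.4598, 0.1136 → R0 = 4.095
x·lx·mx: 0, 0.9176, 2.2386, 2.613, 2.4548, 2.299, 0.6816 → Σ = 11.2046
T = 11.2046 / 4.095 = 2.736166… → 2.74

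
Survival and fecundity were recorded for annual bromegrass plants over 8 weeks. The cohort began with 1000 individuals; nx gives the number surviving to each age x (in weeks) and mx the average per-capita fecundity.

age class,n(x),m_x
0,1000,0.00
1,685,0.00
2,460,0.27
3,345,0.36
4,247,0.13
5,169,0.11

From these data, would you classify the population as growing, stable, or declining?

lx = nx/n0 = nx/1000: 1, 0.685, 0.46, 0.345, 0.247, 0.169
R0 = Σ lx·mx = 0 + 0 + 0.1242 + 0.1242 + 0.03211 + 0.01859 = 0.2991
R0 < 1, so the population is declining.

declining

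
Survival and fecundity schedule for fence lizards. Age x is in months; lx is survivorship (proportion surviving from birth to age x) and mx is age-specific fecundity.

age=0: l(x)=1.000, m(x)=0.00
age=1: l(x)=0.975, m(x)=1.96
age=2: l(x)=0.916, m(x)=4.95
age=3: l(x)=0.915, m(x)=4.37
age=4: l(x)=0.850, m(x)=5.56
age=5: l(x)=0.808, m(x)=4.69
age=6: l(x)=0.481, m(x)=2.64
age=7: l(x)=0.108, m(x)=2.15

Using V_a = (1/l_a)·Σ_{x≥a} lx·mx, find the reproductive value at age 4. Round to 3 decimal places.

11.785

lx·mx for x ≥ 4: 4.726, 3.78952, 1.26984, 0.2322 → sum = 10.01756
V_4 = 10.01756 / l_4 = 10.01756 / 0.85 = 11.785365… → 11.785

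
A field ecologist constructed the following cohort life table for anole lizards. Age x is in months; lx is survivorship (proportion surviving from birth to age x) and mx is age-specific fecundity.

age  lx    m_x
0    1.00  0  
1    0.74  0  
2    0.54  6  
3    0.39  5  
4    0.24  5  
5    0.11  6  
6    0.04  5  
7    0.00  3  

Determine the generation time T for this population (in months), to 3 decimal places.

lx·mx: 0, 0, 3.24, 1.95, 1.2, 0.66, 0.2, 0 → R0 = 7.25
x·lx·mx: 0, 0, 6.48, 5.85, 4.8, 3.3, 1.2, 0 → Σ = 21.63
T = 21.63 / 7.25 = 2.983448… → 2.983

2.983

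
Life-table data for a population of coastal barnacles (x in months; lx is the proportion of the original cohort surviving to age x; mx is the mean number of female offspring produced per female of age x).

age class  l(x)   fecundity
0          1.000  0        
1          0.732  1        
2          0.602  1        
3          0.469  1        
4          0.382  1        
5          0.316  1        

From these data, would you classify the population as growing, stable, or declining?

growing

R0 = Σ lx·mx = 0 + 0.732 + 0.602 + 0.469 + 0.382 + 0.316 = 2.501
R0 > 1, so the population is growing.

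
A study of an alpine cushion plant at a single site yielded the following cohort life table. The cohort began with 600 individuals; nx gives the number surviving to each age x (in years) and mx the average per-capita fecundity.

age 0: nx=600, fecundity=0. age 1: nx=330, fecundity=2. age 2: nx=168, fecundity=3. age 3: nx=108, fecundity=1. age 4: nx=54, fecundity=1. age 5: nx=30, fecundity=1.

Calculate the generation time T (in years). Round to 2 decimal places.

lx = nx/n0 = nx/600: 1, 0.55, 0.28, 0.18, 0.09, 0.05
lx·mx: 0, 1.1, 0.84, 0.18, 0.09, 0.05 → R0 = 2.26
x·lx·mx: 0, 1.1, 1.68, 0.54, 0.36, 0.25 → Σ = 3.93
T = 3.93 / 2.26 = 1.738938… → 1.74

1.74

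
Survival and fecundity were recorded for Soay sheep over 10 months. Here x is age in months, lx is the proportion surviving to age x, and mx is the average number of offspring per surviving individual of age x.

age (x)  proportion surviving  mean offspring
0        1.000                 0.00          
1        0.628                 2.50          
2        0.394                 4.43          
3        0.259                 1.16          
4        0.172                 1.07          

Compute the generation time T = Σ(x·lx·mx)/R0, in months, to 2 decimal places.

1.76

lx·mx: 0, 1.57, 1.74542, 0.30044, 0.18404 → R0 = 3.7999
x·lx·mx: 0, 1.57, 3.49084, 0.90132, 0.73616 → Σ = 6.69832
T = 6.69832 / 3.7999 = 1.762762… → 1.76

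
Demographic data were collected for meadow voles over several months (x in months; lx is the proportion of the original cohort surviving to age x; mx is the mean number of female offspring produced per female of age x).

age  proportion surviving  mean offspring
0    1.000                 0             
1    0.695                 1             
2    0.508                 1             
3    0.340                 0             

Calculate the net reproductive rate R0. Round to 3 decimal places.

lx·mx by age: 0, 0.695, 0.508, 0
R0 = Σ lx·mx = 1.203 → 1.203

1.203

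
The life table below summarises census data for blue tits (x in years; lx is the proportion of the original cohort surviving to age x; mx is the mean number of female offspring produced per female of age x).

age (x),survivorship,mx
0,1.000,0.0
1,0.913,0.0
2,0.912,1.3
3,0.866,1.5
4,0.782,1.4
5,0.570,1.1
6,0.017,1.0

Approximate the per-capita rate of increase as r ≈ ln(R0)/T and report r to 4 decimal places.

R0 = Σ lx·mx = 0 + 0 + 1.1856 + 1.299 + 1.0948 + 0.627 + 0.017 = 4.2234
Σ x·lx·mx = 13.8844; T = 13.8844/4.2234 = 3.28749…
r ≈ ln(R0)/T = ln(4.2234)/3.28749… = 0.438219… → 0.4382

0.4382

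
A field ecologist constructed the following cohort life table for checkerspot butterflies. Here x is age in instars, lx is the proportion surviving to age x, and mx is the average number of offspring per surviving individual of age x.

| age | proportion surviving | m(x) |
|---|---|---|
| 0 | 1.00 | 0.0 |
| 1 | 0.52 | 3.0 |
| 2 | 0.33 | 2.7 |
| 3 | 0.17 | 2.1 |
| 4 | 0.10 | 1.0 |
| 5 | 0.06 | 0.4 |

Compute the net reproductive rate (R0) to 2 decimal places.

lx·mx by age: 0, 1.56, 0.891, 0.357, 0.1, 0.024
R0 = Σ lx·mx = 2.932 → 2.93

2.93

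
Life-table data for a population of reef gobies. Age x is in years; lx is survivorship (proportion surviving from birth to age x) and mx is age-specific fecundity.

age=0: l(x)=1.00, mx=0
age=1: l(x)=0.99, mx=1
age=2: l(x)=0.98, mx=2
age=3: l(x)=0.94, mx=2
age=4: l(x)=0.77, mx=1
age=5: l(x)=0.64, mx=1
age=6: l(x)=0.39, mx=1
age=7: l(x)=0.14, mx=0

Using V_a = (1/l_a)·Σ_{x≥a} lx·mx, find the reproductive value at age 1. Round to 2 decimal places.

lx·mx for x ≥ 1: 0.99, 1.96, 1.88, 0.77, 0.64, 0.39, 0 → sum = 6.63
V_1 = 6.63 / l_1 = 6.63 / 0.99 = 6.69697… → 6.70

6.70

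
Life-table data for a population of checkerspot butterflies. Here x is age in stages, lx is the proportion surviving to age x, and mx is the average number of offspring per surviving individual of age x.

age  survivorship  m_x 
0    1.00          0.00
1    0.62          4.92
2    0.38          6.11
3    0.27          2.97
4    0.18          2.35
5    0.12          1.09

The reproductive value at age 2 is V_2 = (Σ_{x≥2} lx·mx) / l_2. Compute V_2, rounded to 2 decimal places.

9.68

lx·mx for x ≥ 2: 2.3218, 0.8019, 0.423, 0.1308 → sum = 3.6775
V_2 = 3.6775 / l_2 = 3.6775 / 0.38 = 9.677632… → 9.68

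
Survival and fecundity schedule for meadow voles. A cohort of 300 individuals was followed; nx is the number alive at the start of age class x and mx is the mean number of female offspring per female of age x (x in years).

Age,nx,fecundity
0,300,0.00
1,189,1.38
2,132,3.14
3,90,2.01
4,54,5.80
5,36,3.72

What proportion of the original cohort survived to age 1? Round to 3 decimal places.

0.630

l_1 = n_1/n_0 = 189/300 = 0.63 → 0.630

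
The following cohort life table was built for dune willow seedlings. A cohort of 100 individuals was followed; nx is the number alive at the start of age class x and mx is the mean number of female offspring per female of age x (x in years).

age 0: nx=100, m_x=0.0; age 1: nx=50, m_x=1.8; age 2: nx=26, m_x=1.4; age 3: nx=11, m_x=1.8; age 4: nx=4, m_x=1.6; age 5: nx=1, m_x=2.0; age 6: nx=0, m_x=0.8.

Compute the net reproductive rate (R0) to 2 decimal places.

1.55

lx = nx/n0 = nx/100: 1, 0.5, 0.26, 0.11, 0.04, 0.01, 0
lx·mx by age: 0, 0.9, 0.364, 0.198, 0.064, 0.02, 0
R0 = Σ lx·mx = 1.546 → 1.55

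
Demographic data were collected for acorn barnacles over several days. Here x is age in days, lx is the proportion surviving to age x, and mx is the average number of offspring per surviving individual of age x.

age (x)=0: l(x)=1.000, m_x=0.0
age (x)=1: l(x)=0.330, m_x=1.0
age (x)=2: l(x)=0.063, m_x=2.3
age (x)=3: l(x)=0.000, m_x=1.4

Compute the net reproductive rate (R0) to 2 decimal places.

0.47

lx·mx by age: 0, 0.33, 0.1449, 0
R0 = Σ lx·mx = 0.4749 → 0.47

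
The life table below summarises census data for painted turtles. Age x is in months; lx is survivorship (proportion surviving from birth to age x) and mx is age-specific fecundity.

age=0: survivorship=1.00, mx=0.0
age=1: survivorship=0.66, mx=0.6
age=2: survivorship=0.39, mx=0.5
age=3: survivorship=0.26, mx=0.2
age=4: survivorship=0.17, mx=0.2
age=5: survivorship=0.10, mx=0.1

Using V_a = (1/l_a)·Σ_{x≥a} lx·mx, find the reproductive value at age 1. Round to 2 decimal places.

lx·mx for x ≥ 1: 0.396, 0.195, 0.052, 0.034, 0.01 → sum = 0.687
V_1 = 0.687 / l_1 = 0.687 / 0.66 = 1.040909… → 1.04

1.04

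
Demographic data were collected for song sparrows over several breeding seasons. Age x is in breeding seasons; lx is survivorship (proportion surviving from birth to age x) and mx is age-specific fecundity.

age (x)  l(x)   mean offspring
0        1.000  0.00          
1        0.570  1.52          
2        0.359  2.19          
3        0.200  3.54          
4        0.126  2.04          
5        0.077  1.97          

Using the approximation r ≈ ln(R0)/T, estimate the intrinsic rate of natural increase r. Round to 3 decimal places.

0.444

R0 = Σ lx·mx = 0 + 0.8664 + 0.78621 + 0.708 + 0.25704 + 0.15169 = 2.76934
Σ x·lx·mx = 6.34943; T = 6.34943/2.76934 = 2.29276…
r ≈ ln(R0)/T = ln(2.76934)/2.29276… = 0.44427… → 0.444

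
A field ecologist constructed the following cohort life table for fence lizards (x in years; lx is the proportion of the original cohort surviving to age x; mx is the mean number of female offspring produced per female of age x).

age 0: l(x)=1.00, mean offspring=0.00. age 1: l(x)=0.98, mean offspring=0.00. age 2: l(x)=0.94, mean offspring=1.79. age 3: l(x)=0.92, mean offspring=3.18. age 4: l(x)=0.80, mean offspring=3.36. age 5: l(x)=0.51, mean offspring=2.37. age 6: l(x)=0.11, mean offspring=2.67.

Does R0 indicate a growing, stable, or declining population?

growing

R0 = Σ lx·mx = 0 + 0 + 1.6826 + 2.9256 + 2.688 + 1.2087 + 0.2937 = 8.7986
R0 > 1, so the population is growing.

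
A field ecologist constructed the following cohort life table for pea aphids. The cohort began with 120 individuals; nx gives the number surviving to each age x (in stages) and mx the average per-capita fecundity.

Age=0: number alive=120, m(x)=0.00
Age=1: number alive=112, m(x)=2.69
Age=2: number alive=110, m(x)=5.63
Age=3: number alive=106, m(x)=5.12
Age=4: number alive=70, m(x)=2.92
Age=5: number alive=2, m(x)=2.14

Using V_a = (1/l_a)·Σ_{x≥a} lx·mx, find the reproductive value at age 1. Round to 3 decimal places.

lx = nx/n0 = nx/120: 1, 0.93333…, 0.91667…, 0.88333…, 0.58333…, 0.01667…
lx·mx for x ≥ 1: 2.510667…, 5.160833…, 4.522667…, 1.703333…, 0.035667… → sum = 13.933167…
V_1 = 13.933167… / l_1 = 13.933167… / 0.933333… = 14.928393… → 14.928

14.928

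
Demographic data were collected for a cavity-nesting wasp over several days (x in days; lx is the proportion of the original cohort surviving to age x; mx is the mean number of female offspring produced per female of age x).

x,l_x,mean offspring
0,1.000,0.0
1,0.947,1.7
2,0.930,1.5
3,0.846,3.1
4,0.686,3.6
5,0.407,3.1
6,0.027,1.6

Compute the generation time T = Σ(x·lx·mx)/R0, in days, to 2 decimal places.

3.05

lx·mx: 0, 1.6099, 1.395, 2.6226, 2.4696, 1.2617, 0.0432 → R0 = 9.402
x·lx·mx: 0, 1.6099, 2.79, 7.8678, 9.8784, 6.3085, 0.2592 → Σ = 28.7138
T = 28.7138 / 9.402 = 3.05401… → 3.05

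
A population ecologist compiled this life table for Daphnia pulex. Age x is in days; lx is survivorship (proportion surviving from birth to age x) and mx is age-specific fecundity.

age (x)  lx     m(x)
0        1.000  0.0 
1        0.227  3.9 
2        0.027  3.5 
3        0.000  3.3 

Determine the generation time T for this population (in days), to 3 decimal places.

lx·mx: 0, 0.8853, 0.0945, 0 → R0 = 0.9798
x·lx·mx: 0, 0.8853, 0.189, 0 → Σ = 1.0743
T = 1.0743 / 0.9798 = 1.096448… → 1.096

1.096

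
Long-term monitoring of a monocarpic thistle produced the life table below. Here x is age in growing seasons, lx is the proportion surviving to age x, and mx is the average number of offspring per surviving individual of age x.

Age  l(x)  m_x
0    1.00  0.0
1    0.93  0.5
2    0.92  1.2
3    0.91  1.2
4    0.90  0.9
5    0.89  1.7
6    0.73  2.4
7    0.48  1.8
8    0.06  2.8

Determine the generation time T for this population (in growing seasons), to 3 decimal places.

lx·mx: 0, 0.465, 1.104, 1.092, 0.81, 1.513, 1.752, 0.864, 0.168 → R0 = 7.768
x·lx·mx: 0, 0.465, 2.208, 3.276, 3.24, 7.565, 10.512, 6.048, 1.344 → Σ = 34.658
T = 34.658 / 7.768 = 4.461637… → 4.462

4.462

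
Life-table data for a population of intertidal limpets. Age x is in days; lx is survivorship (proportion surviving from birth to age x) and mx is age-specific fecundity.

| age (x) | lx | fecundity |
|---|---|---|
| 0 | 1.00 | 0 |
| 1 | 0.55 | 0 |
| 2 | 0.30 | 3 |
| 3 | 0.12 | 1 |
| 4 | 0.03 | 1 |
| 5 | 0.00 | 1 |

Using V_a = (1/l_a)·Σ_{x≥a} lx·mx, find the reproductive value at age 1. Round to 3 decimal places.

lx·mx for x ≥ 1: 0, 0.9, 0.12, 0.03, 0 → sum = 1.05
V_1 = 1.05 / l_1 = 1.05 / 0.55 = 1.909091… → 1.909

1.909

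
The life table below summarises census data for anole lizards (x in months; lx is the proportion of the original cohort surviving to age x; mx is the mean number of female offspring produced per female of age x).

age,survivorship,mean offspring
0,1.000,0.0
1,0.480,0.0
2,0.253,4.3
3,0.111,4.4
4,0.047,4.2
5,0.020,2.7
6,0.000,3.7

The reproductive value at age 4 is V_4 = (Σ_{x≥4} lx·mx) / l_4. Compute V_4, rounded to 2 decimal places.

5.35

lx·mx for x ≥ 4: 0.1974, 0.054, 0 → sum = 0.2514
V_4 = 0.2514 / l_4 = 0.2514 / 0.047 = 5.348936… → 5.35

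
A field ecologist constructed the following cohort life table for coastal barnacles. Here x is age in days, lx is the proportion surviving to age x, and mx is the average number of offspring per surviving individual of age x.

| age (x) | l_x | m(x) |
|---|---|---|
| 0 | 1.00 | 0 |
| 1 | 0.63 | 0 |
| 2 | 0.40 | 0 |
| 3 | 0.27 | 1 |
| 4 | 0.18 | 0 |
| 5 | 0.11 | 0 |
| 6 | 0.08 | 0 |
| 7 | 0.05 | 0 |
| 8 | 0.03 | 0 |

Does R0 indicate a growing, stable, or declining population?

declining

R0 = Σ lx·mx = 0 + 0 + 0 + 0.27 + 0 + 0 + 0 + 0 + 0 = 0.27
R0 < 1, so the population is declining.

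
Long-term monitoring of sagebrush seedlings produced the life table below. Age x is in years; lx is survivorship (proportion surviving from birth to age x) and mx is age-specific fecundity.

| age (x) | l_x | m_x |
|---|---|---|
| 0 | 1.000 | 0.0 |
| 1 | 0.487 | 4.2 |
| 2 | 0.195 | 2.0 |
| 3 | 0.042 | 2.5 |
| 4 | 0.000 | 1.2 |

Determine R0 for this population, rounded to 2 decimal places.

2.54

lx·mx by age: 0, 2.0454, 0.39, 0.105, 0
R0 = Σ lx·mx = 2.5404 → 2.54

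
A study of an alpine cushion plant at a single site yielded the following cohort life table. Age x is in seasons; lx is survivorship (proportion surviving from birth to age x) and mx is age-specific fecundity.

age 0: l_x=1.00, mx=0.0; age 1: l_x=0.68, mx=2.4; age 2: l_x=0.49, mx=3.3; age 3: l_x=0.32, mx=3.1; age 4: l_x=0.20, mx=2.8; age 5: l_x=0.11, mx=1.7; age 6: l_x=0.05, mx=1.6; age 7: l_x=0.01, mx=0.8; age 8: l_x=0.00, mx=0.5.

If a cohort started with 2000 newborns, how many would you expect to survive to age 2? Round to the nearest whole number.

980

Expected survivors = N0 · l_2 = 2000 × 0.49 = 980 → 980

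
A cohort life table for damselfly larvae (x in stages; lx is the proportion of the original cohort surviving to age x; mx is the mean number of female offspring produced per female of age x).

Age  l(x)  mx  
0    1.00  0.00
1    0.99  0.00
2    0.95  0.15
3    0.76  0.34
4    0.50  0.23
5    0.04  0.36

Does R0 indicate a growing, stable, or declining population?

declining

R0 = Σ lx·mx = 0 + 0 + 0.1425 + 0.2584 + 0.115 + 0.0144 = 0.5303
R0 < 1, so the population is declining.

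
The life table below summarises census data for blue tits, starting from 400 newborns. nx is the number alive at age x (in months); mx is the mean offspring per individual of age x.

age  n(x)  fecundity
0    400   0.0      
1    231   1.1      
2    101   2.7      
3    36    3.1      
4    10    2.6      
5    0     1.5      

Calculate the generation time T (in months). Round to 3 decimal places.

1.864

lx = nx/n0 = nx/400: 1, 0.5775, 0.2525, 0.09, 0.025, 0
lx·mx: 0, 0.63525, 0.68175, 0.279, 0.065, 0 → R0 = 1.661
x·lx·mx: 0, 0.63525, 1.3635, 0.837, 0.26, 0 → Σ = 3.09575
T = 3.09575 / 1.661 = 1.863787… → 1.864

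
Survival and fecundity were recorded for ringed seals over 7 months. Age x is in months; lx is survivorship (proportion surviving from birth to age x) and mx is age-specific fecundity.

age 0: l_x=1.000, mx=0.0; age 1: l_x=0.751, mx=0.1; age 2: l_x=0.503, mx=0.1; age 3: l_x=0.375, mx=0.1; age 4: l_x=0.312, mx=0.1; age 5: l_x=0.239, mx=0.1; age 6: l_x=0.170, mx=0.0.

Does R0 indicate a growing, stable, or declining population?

declining

R0 = Σ lx·mx = 0 + 0.0751 + 0.0503 + 0.0375 + 0.0312 + 0.0239 + 0 = 0.218
R0 < 1, so the population is declining.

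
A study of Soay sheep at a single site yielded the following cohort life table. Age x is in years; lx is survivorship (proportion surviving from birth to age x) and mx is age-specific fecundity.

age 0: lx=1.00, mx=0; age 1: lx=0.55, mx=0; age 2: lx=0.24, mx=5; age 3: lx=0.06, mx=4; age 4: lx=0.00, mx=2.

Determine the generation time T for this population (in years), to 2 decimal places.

lx·mx: 0, 0, 1.2, 0.24, 0 → R0 = 1.44
x·lx·mx: 0, 0, 2.4, 0.72, 0 → Σ = 3.12
T = 3.12 / 1.44 = 2.166667… → 2.17

2.17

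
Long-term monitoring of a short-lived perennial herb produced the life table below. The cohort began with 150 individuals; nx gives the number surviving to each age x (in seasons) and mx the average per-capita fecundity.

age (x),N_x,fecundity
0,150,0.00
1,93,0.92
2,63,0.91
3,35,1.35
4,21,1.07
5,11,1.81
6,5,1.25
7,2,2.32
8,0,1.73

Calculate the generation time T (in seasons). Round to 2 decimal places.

2.47

lx = nx/n0 = nx/150: 1, 0.62, 0.42, 0.23333…, 0.14, 0.07333…, 0.03333…, 0.01333…, 0
lx·mx: 0, 0.5704, 0.3822, 0.315…, 0.1498, 0.132733…, 0.041667…, 0.030933…, 0 → R0 = 1.622733…
x·lx·mx: 0, 0.5704, 0.7644, 0.945…, 0.5992, 0.663667…, 0.25…, 0.216533…, 0 → Σ = 4.0092…
T = 4.0092… / 1.622733… = 2.470646… → 2.47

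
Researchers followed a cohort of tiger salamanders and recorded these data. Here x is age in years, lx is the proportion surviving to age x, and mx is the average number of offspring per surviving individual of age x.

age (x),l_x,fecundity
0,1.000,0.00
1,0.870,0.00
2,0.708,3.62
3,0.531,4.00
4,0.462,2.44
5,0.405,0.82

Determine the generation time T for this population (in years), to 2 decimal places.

lx·mx: 0, 0, 2.56296, 2.124, 1.12728, 0.3321 → R0 = 6.14634
x·lx·mx: 0, 0, 5.12592, 6.372, 4.50912, 1.6605 → Σ = 17.66754
T = 17.66754 / 6.14634 = 2.874481… → 2.87

2.87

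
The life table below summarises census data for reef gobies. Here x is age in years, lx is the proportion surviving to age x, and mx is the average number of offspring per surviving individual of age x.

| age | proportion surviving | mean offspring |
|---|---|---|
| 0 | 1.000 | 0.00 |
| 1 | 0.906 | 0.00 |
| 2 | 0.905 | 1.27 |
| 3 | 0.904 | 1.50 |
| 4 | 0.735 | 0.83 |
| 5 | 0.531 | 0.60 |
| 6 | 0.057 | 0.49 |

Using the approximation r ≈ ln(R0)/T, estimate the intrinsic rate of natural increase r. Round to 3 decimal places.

0.407

R0 = Σ lx·mx = 0 + 0 + 1.14935 + 1.356 + 0.61005 + 0.3186 + 0.02793 = 3.46193
Σ x·lx·mx = 10.56748; T = 10.56748/3.46193 = 3.05248…
r ≈ ln(R0)/T = ln(3.46193)/3.05248… = 0.40683… → 0.407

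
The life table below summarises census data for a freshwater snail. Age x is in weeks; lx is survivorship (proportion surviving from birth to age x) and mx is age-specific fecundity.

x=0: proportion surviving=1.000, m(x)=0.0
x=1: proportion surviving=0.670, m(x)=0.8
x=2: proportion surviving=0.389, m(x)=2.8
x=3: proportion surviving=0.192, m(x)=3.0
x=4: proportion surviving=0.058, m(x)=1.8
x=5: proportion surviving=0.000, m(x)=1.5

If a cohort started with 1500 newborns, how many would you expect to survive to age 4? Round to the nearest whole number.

Expected survivors = N0 · l_4 = 1500 × 0.058 = 87 → 87

87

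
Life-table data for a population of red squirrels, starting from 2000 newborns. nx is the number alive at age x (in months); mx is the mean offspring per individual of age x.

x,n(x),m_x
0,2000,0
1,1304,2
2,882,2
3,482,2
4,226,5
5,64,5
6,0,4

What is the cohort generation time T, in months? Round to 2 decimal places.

2.23

lx = nx/n0 = nx/2000: 1, 0.652, 0.441, 0.241, 0.113, 0.032, 0
lx·mx: 0, 1.304, 0.882, 0.482, 0.565, 0.16, 0 → R0 = 3.393
x·lx·mx: 0, 1.304, 1.764, 1.446, 2.26, 0.8, 0 → Σ = 7.574
T = 7.574 / 3.393 = 2.232243… → 2.23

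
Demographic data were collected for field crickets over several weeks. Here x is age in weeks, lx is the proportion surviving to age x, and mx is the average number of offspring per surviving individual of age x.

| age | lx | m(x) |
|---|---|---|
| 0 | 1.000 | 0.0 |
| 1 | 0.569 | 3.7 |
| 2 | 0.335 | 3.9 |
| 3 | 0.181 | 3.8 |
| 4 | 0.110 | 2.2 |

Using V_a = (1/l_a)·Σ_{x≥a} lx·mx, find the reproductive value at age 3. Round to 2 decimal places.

lx·mx for x ≥ 3: 0.6878, 0.242 → sum = 0.9298
V_3 = 0.9298 / l_3 = 0.9298 / 0.181 = 5.137017… → 5.14

5.14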